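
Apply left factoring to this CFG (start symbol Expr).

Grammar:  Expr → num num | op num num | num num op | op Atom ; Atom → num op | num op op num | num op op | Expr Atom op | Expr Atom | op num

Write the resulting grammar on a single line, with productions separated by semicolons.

Expr → num num Expr1 | op Expr2; Atom → op num | num op Atom1 | Expr Atom Atom2; Expr1 → ε | op; Expr2 → num num | Atom; Atom1 → ε | op Atom11; Atom2 → op | ε; Atom11 → num | ε

Expr has alternatives sharing prefix 'num num': factor to Expr → num num Expr1 with Expr1 → ε | op.
Expr has alternatives sharing prefix 'op': factor to Expr → op Expr2 with Expr2 → num num | Atom.
Atom has alternatives sharing prefix 'num op': factor to Atom → num op Atom1 with Atom1 → ε | op num | op.
Atom has alternatives sharing prefix 'Expr Atom': factor to Atom → Expr Atom Atom2 with Atom2 → op | ε.
Atom1 has alternatives sharing prefix 'op': factor to Atom1 → op Atom11 with Atom11 → num | ε.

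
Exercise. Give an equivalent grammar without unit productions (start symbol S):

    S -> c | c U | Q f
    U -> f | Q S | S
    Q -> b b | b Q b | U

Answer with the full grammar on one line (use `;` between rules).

Unit pairs: Q ⇒* {S, U}; U ⇒* {S}.
For every A with A ⇒* B via unit rules, add B's non-unit alternatives to A; then delete every rule of the form X → Y.

S -> c | c U | Q f; U -> f | Q S | c | c U | Q f; Q -> f | Q S | c | c U | Q f | b b | b Q b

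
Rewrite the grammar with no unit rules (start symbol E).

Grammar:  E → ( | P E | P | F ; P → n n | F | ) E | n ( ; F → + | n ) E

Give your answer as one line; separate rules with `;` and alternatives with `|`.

E → ( | P E | n n | ) E | n ( | + | n ) E; P → + | n ) E | n n | ) E | n (; F → + | n ) E

Unit pairs: E ⇒* {F, P}; P ⇒* {F}.
For every A with A ⇒* B via unit rules, add B's non-unit alternatives to A; then delete every rule of the form X → Y.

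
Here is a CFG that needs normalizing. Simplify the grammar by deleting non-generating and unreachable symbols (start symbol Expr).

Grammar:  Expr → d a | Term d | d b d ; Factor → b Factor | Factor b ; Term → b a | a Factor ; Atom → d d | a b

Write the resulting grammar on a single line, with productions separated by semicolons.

Expr → d a | Term d | d b d; Term → b a

Generating nonterminals: {Atom, Expr, Term}.
Reachable from Expr after that: {Expr, Term}.
Removed useless symbols: {Atom, Factor} and every production mentioning them.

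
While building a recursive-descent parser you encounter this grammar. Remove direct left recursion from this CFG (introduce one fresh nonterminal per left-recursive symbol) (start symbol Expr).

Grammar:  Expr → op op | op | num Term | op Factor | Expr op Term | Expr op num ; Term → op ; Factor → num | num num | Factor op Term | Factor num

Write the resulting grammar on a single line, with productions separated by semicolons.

Expr, Factor are directly left-recursive.
For Expr: α = {op Term, op num}, β = {op op, op, num Term, op Factor}. Rewrite as Expr → β Expr1 and Expr1 → α Expr1 | ε.
For Factor: α = {op Term, num}, β = {num, num num}. Rewrite as Factor → β Factor1 and Factor1 → α Factor1 | ε.

Expr → op op Expr1 | op Expr1 | num Term Expr1 | op Factor Expr1; Term → op; Factor → num Factor1 | num num Factor1; Expr1 → op Term Expr1 | op num Expr1 | ε; Factor1 → op Term Factor1 | num Factor1 | ε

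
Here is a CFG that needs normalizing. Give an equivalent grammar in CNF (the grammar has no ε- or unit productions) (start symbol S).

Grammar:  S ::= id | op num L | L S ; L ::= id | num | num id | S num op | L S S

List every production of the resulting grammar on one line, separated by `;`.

Introduce a nonterminal for each terminal appearing in a rule of length ≥ 2: X1 → op, X2 → num, X3 → id.
Binarize each right-hand side of length ≥ 3 by chaining fresh nonterminals (Y1, Y2, …): affected rules were S → X1 X2 L; L → S X2 X1; L → L S S.

S ::= id | X1 Y1 | L S; L ::= id | num | X2 X3 | S Y2 | L Y3; X1 ::= op; X2 ::= num; X3 ::= id; Y1 ::= X2 L; Y2 ::= X2 X1; Y3 ::= S S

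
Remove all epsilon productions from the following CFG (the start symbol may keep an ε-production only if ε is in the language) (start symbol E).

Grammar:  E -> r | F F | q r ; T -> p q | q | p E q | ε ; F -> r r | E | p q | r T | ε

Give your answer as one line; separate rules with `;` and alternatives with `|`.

E -> r | F F | F | q r | ε; T -> p q | q | p E q; F -> r r | E | p q | r T | r

Nullable set = {E, F, T}.
ε ∈ L(G) since E is nullable, so keep E → ε.
Add the nullable-subset variants: E → F F gives F F | F. F → r T gives r T | r.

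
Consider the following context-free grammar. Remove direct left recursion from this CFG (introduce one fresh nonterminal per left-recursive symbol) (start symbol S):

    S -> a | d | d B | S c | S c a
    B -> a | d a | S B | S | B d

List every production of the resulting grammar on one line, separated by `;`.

S -> a S' | d S' | d B S'; B -> a B' | d a B' | S B B' | S B'; S' -> c S' | c a S' | ε; B' -> d B' | ε

Left recursion appears on S, B.
For S: α = {c, c a}, β = {a, d, d B}. Rewrite as S → β S' and S' → α S' | ε.
For B: α = {d}, β = {a, d a, S B, S}. Rewrite as B → β B' and B' → α B' | ε.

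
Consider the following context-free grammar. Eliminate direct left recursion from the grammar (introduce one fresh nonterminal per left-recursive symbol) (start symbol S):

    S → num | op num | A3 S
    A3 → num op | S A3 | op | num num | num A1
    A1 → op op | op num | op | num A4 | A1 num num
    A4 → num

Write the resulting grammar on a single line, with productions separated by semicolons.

Left recursion appears on A1.
For A1: α = {num num}, β = {op op, op num, op, num A4}. Rewrite as A1 → β A1' and A1' → α A1' | ε.

S → num | op num | A3 S; A3 → num op | S A3 | op | num num | num A1; A1 → op op A1' | op num A1' | op A1' | num A4 A1'; A4 → num; A1' → num num A1' | ε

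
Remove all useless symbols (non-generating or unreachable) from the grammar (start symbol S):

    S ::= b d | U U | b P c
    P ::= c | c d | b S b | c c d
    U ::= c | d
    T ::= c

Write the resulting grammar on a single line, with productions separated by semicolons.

S ::= b d | U U | b P c; P ::= c | c d | b S b | c c d; U ::= c | d

Generating nonterminals: {P, S, T, U}.
Reachable from S after that: {P, S, U}.
Removed useless symbols: {T} and every production mentioning them.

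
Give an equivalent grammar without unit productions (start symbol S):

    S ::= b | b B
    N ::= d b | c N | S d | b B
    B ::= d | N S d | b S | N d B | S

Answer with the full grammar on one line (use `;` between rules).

Unit pairs: B ⇒* {S}.
For every A with A ⇒* B via unit rules, add B's non-unit alternatives to A; then delete every rule of the form X → Y.

S ::= b | b B; N ::= d b | c N | S d | b B; B ::= d | N S d | b S | N d B | b | b B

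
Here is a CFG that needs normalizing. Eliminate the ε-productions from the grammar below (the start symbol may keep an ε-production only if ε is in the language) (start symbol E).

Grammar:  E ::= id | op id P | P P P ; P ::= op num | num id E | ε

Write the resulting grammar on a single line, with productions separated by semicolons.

E ::= id | op id P | op id | P P P | P P | P | ε; P ::= op num | num id E | num id

Nullable set = {E, P}.
ε ∈ L(G) since E is nullable, so keep E → ε.
For each production, add variants omitting each subset of nullable occurrences: E → op id P gives op id P | op id. E → P P P gives P P P | P P | P. P → num id E gives num id E | num id.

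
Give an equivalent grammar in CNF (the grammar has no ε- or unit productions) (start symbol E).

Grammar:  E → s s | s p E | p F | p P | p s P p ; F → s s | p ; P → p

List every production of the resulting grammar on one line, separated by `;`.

E → X1 X1 | X1 Y1 | X2 F | X2 P | X2 Y2; F → X1 X1 | p; P → p; X1 → s; X2 → p; Y1 → X2 E; Y2 → X1 Y3; Y3 → P X2

Introduce a nonterminal for each terminal appearing in a rule of length ≥ 2: X1 → s, X2 → p.
Binarize each right-hand side of length ≥ 3 by chaining fresh nonterminals (Y1, Y2, …): affected rules were E → X1 X2 E; E → X2 X1 P X2.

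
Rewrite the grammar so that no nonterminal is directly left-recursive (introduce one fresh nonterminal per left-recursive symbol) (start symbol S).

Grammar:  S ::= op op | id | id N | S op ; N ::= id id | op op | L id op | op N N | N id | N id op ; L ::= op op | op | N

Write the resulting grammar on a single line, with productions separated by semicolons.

S, N are directly left-recursive.
For S: α = {op}, β = {op op, id, id N}. Rewrite as S → β S' and S' → α S' | ε.
For N: α = {id, id op}, β = {id id, op op, L id op, op N N}. Rewrite as N → β N' and N' → α N' | ε.

S ::= op op S' | id S' | id N S'; N ::= id id N' | op op N' | L id op N' | op N N N'; L ::= op op | op | N; S' ::= op S' | ε; N' ::= id N' | id op N' | ε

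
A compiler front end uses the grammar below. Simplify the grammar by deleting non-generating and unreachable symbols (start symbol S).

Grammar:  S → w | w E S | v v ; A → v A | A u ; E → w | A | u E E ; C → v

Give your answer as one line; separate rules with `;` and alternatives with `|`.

Generating nonterminals: {C, E, S}.
Reachable from S after that: {E, S}.
Removed useless symbols: {A, C} and every production mentioning them.

S → w | w E S | v v; E → w | u E E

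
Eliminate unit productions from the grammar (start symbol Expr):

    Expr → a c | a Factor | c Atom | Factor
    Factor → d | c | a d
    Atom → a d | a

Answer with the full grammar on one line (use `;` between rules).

Expr → d | c | a d | a c | a Factor | c Atom; Factor → d | c | a d; Atom → a d | a

Unit pairs: Expr ⇒* {Factor}.
Replace each nonterminal's rules with the union of the non-unit rules of every nonterminal it unit-derives.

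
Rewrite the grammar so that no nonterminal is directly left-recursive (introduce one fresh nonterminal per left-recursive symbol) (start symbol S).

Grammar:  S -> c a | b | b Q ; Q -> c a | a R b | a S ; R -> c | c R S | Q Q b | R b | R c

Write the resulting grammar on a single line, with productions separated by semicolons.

S -> c a | b | b Q; Q -> c a | a R b | a S; R -> c R' | c R S R' | Q Q b R'; R' -> b R' | c R' | ε

Left recursion appears on R.
For R: α = {b, c}, β = {c, c R S, Q Q b}. Rewrite as R → β R' and R' → α R' | ε.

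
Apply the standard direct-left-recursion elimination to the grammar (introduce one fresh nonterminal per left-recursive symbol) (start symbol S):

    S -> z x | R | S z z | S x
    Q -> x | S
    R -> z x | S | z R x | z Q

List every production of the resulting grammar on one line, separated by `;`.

S is directly left-recursive.
For S: α = {z z, x}, β = {z x, R}. Rewrite as S → β S' and S' → α S' | ε.

S -> z x S' | R S'; Q -> x | S; R -> z x | S | z R x | z Q; S' -> z z S' | x S' | ε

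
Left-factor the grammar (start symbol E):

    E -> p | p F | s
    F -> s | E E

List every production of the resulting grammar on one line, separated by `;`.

E has alternatives sharing prefix 'p': factor to E → p E' with E' → ε | F.

E -> s | p E'; F -> s | E E; E' -> epsilon | F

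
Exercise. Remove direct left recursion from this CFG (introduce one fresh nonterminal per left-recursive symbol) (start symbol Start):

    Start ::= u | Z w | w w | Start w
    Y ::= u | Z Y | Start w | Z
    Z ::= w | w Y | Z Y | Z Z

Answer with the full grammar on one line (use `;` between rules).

Left recursion appears on Start, Z.
For Start: α = {w}, β = {u, Z w, w w}. Rewrite as Start → β Start1 and Start1 → α Start1 | ε.
For Z: α = {Y, Z}, β = {w, w Y}. Rewrite as Z → β Z1 and Z1 → α Z1 | ε.

Start ::= u Start1 | Z w Start1 | w w Start1; Y ::= u | Z Y | Start w | Z; Z ::= w Z1 | w Y Z1; Start1 ::= w Start1 | ε; Z1 ::= Y Z1 | Z Z1 | ε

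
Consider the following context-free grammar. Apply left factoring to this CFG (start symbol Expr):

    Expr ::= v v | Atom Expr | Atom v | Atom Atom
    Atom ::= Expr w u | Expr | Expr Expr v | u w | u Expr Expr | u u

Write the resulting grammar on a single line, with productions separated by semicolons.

Expr has alternatives sharing prefix 'Atom': factor to Expr → Atom Expr1 with Expr1 → Expr | v | Atom.
Atom has alternatives sharing prefix 'Expr': factor to Atom → Expr Atom1 with Atom1 → w u | ε | Expr v.
Atom has alternatives sharing prefix 'u': factor to Atom → u Atom2 with Atom2 → w | Expr Expr | u.

Expr ::= v v | Atom Expr1; Atom ::= Expr Atom1 | u Atom2; Expr1 ::= Expr | v | Atom; Atom1 ::= w u | ε | Expr v; Atom2 ::= w | Expr Expr | u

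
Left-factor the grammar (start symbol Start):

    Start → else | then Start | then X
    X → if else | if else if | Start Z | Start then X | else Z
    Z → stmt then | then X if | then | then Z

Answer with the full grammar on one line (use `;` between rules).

Start has alternatives sharing prefix 'then': factor to Start → then Start1 with Start1 → Start | X.
X has alternatives sharing prefix 'if else': factor to X → if else X1 with X1 → ε | if.
X has alternatives sharing prefix 'Start': factor to X → Start X2 with X2 → Z | then X.
Z has alternatives sharing prefix 'then': factor to Z → then Z1 with Z1 → X if | ε | Z.

Start → else | then Start1; X → else Z | if else X1 | Start X2; Z → stmt then | then Z1; Start1 → Start | X; X1 → eps | if; X2 → Z | then X; Z1 → X if | eps | Z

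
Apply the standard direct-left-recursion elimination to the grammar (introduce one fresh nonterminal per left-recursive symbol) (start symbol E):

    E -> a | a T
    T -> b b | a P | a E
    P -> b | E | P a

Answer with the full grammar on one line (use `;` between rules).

E -> a | a T; T -> b b | a P | a E; P -> b P' | E P'; P' -> a P' | eps

Left recursion appears on P.
For P: α = {a}, β = {b, E}. Rewrite as P → β P' and P' → α P' | ε.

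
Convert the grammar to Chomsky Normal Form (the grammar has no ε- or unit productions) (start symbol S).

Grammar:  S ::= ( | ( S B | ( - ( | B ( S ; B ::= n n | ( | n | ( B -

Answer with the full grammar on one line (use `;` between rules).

Introduce a nonterminal for each terminal appearing in a rule of length ≥ 2: X1 → (, X2 → -, X3 → n.
Binarize each right-hand side of length ≥ 3 by chaining fresh nonterminals (Y1, Y2, …): affected rules were S → X1 S B; S → X1 X2 X1; S → B X1 S; B → X1 B X2.

S ::= ( | X1 Y1 | X1 Y2 | B Y3; B ::= X3 X3 | ( | n | X1 Y4; X1 ::= (; X2 ::= -; X3 ::= n; Y1 ::= S B; Y2 ::= X2 X1; Y3 ::= X1 S; Y4 ::= B X2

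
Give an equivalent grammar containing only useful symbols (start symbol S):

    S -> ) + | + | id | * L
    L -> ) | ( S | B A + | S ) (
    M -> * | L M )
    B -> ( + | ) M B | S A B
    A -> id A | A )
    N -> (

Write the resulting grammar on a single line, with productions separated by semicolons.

S -> ) + | + | id | * L; L -> ) | ( S | S ) (

Generating nonterminals: {B, L, M, N, S}.
Reachable from S after that: {L, S}.
Removed useless symbols: {A, B, M, N} and every production mentioning them.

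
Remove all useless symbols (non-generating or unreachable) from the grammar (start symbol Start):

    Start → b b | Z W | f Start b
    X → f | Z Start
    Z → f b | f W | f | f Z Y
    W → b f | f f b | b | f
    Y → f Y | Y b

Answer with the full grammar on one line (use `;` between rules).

Start → b b | Z W | f Start b; Z → f b | f W | f; W → b f | f f b | b | f

Generating nonterminals: {Start, W, X, Z}.
Reachable from Start after that: {Start, W, Z}.
Removed useless symbols: {X, Y} and every production mentioning them.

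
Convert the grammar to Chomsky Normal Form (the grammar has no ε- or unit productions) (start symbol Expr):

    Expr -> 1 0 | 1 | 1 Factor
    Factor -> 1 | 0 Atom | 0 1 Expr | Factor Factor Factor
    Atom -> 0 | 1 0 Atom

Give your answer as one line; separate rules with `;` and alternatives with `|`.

Introduce a nonterminal for each terminal appearing in a rule of length ≥ 2: X1 → 1, X2 → 0.
Binarize each right-hand side of length ≥ 3 by chaining fresh nonterminals (Y1, Y2, …): affected rules were Factor → X2 X1 Expr; Factor → Factor Factor Factor; Atom → X1 X2 Atom.

Expr -> X1 X2 | 1 | X1 Factor; Factor -> 1 | X2 Atom | X2 Y1 | Factor Y2; Atom -> 0 | X1 Y3; X1 -> 1; X2 -> 0; Y1 -> X1 Expr; Y2 -> Factor Factor; Y3 -> X2 Atom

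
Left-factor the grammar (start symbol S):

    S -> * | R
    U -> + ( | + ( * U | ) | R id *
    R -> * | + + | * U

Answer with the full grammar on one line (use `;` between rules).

S -> * | R; U -> ) | R id * | + ( U'; R -> + + | * R'; U' -> ε | * U; R' -> ε | U

U has alternatives sharing prefix '+ (': factor to U → + ( U' with U' → ε | * U.
R has alternatives sharing prefix '*': factor to R → * R' with R' → ε | U.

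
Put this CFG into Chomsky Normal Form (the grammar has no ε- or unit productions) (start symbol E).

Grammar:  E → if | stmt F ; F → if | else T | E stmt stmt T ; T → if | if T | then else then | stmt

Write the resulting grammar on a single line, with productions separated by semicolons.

E → if | X1 F; F → if | X2 T | E Y1; T → if | X3 T | X4 Y3 | stmt; X1 → stmt; X2 → else; X3 → if; X4 → then; Y1 → X1 Y2; Y2 → X1 T; Y3 → X2 X4

Introduce a nonterminal for each terminal appearing in a rule of length ≥ 2: X1 → stmt, X2 → else, X3 → if, X4 → then.
Binarize each right-hand side of length ≥ 3 by chaining fresh nonterminals (Y1, Y2, …): affected rules were F → E X1 X1 T; T → X4 X2 X4.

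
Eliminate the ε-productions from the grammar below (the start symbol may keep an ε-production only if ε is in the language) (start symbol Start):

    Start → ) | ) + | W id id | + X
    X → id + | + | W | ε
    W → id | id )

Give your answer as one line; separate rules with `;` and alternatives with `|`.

Nullable nonterminals: {X}.
ε ∉ L(G), so no ε-production is kept.
Expand every rule over subsets of its nullable positions: Start → + X gives + X | +.

Start → ) | ) + | W id id | + X | +; X → id + | + | W; W → id | id )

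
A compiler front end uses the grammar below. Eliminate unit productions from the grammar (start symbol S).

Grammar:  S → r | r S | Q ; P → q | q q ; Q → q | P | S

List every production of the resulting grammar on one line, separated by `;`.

S → r | r S | q | q q; P → q | q q; Q → r | r S | q | q q

Unit pairs: Q ⇒* {P, S}; S ⇒* {P, Q}.
For every A with A ⇒* B via unit rules, add B's non-unit alternatives to A; then delete every rule of the form X → Y.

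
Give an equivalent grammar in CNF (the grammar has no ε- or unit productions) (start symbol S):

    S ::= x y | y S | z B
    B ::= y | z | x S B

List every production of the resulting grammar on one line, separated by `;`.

Introduce a nonterminal for each terminal appearing in a rule of length ≥ 2: X1 → x, X2 → y, X3 → z.
Binarize each right-hand side of length ≥ 3 by chaining fresh nonterminals (Y1, Y2, …): affected rules were B → X1 S B.

S ::= X1 X2 | X2 S | X3 B; B ::= y | z | X1 Y1; X1 ::= x; X2 ::= y; X3 ::= z; Y1 ::= S B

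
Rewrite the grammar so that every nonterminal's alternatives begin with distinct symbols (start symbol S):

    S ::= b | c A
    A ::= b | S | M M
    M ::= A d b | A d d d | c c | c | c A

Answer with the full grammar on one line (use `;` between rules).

S ::= b | c A; A ::= b | S | M M; M ::= c M' | A d M''; M' ::= c | epsilon | A; M'' ::= b | d d

M has alternatives sharing prefix 'c': factor to M → c M' with M' → c | ε | A.
M has alternatives sharing prefix 'A d': factor to M → A d M'' with M'' → b | d d.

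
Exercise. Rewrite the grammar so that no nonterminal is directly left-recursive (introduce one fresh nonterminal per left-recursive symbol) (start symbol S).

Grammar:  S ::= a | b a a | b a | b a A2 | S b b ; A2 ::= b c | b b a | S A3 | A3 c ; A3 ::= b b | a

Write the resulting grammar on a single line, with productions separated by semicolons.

Directly left-recursive nonterminal: S.
For S: α = {b b}, β = {a, b a a, b a, b a A2}. Rewrite as S → β S' and S' → α S' | ε.

S ::= a S' | b a a S' | b a S' | b a A2 S'; A2 ::= b c | b b a | S A3 | A3 c; A3 ::= b b | a; S' ::= b b S' | ε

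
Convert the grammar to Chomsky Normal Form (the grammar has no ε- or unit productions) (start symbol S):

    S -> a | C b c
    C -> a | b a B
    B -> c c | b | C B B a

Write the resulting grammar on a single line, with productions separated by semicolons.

S -> a | C Y1; C -> a | X1 Y2; B -> X2 X2 | b | C Y3; X1 -> b; X2 -> c; X3 -> a; Y1 -> X1 X2; Y2 -> X3 B; Y3 -> B Y4; Y4 -> B X3

Introduce a nonterminal for each terminal appearing in a rule of length ≥ 2: X1 → b, X2 → c, X3 → a.
Binarize each right-hand side of length ≥ 3 by chaining fresh nonterminals (Y1, Y2, …): affected rules were S → C X1 X2; C → X1 X3 B; B → C B B X3.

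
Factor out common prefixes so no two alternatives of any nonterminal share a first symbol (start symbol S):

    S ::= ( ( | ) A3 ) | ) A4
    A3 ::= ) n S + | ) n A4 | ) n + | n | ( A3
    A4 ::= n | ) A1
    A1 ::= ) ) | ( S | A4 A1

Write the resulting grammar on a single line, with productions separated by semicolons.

S has alternatives sharing prefix ')': factor to S → ) S' with S' → A3 ) | A4.
A3 has alternatives sharing prefix ') n': factor to A3 → ) n A3' with A3' → S + | A4 | +.

S ::= ( ( | ) S'; A3 ::= n | ( A3 | ) n A3'; A4 ::= n | ) A1; A1 ::= ) ) | ( S | A4 A1; S' ::= A3 ) | A4; A3' ::= S + | A4 | +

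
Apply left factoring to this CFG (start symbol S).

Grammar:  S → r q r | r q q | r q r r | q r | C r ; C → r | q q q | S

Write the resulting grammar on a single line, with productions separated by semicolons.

S has alternatives sharing prefix 'r q': factor to S → r q S' with S' → r | q | r r.
S' has alternatives sharing prefix 'r': factor to S' → r S'' with S'' → ε | r.

S → q r | C r | r q S'; C → r | q q q | S; S' → q | r S''; S'' → ε | r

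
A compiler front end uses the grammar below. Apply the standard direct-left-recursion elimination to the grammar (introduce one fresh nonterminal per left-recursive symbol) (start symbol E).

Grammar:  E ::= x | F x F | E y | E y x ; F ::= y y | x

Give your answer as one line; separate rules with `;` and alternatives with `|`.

E is directly left-recursive.
For E: α = {y, y x}, β = {x, F x F}. Rewrite as E → β E' and E' → α E' | ε.

E ::= x E' | F x F E'; F ::= y y | x; E' ::= y E' | y x E' | eps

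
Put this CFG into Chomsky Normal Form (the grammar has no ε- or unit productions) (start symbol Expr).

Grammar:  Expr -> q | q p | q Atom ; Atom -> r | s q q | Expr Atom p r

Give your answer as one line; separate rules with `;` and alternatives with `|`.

Introduce a nonterminal for each terminal appearing in a rule of length ≥ 2: X1 → q, X2 → p, X3 → s, X4 → r.
Binarize each right-hand side of length ≥ 3 by chaining fresh nonterminals (Y1, Y2, …): affected rules were Atom → X3 X1 X1; Atom → Expr Atom X2 X4.

Expr -> q | X1 X2 | X1 Atom; Atom -> r | X3 Y1 | Expr Y2; X1 -> q; X2 -> p; X3 -> s; X4 -> r; Y1 -> X1 X1; Y2 -> Atom Y3; Y3 -> X2 X4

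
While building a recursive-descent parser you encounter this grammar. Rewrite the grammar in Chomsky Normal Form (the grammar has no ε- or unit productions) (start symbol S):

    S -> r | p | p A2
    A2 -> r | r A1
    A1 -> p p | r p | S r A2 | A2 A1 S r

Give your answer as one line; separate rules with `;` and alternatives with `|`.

S -> r | p | X1 A2; A2 -> r | X2 A1; A1 -> X1 X1 | X2 X1 | S Y1 | A2 Y2; X1 -> p; X2 -> r; Y1 -> X2 A2; Y2 -> A1 Y3; Y3 -> S X2

Introduce a nonterminal for each terminal appearing in a rule of length ≥ 2: X1 → p, X2 → r.
Binarize each right-hand side of length ≥ 3 by chaining fresh nonterminals (Y1, Y2, …): affected rules were A1 → S X2 A2; A1 → A2 A1 S X2.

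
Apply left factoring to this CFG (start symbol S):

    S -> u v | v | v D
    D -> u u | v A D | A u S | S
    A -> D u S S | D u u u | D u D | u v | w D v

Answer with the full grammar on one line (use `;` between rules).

S has alternatives sharing prefix 'v': factor to S → v S' with S' → ε | D.
A has alternatives sharing prefix 'D u': factor to A → D u A' with A' → S S | u u | D.

S -> u v | v S'; D -> u u | v A D | A u S | S; A -> u v | w D v | D u A'; S' -> ε | D; A' -> S S | u u | D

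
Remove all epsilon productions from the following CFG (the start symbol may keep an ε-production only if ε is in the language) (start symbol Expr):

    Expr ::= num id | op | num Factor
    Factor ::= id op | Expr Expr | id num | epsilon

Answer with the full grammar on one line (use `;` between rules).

The nullable symbols are {Factor}.
ε ∉ L(G), so no ε-production is kept.
Expand every rule over subsets of its nullable positions: Expr → num Factor gives num Factor | num.

Expr ::= num id | op | num Factor | num; Factor ::= id op | Expr Expr | id num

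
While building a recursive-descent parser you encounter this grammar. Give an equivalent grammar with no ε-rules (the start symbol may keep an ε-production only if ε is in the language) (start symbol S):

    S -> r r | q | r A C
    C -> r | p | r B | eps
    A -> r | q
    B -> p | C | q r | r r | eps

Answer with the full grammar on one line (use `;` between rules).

S -> r r | q | r A C | r A; C -> r | p | r B; A -> r | q; B -> p | C | q r | r r

The nullable symbols are {B, C}.
ε ∉ L(G), so no ε-production is kept.
Add the nullable-subset variants: S → r A C gives r A C | r A.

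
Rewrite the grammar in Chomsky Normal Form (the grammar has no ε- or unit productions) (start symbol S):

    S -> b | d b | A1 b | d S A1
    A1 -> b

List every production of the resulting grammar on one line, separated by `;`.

Introduce a nonterminal for each terminal appearing in a rule of length ≥ 2: X1 → d, X2 → b.
Binarize each right-hand side of length ≥ 3 by chaining fresh nonterminals (Y1, Y2, …): affected rules were S → X1 S A1.

S -> b | X1 X2 | A1 X2 | X1 Y1; A1 -> b; X1 -> d; X2 -> b; Y1 -> S A1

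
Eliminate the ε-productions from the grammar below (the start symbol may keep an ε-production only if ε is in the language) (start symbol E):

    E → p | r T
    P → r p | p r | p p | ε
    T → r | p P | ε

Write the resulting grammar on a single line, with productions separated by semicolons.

E → p | r T | r; P → r p | p r | p p; T → r | p P | p

Nullable set = {P, T}.
ε ∉ L(G), so no ε-production is kept.
Add the nullable-subset variants: E → r T gives r T | r. T → p P gives p P | p.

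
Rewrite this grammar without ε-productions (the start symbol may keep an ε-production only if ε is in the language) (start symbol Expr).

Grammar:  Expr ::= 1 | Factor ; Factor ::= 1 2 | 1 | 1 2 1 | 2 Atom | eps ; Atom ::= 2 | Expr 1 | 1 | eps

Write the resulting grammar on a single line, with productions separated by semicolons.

Expr ::= 1 | Factor | eps; Factor ::= 1 2 | 1 | 1 2 1 | 2 Atom | 2; Atom ::= 2 | Expr 1 | 1

Nullable set = {Atom, Expr, Factor}.
ε ∈ L(G) since Expr is nullable, so keep Expr → ε.
Add the nullable-subset variants: Factor → 2 Atom gives 2 Atom | 2. Atom → Expr 1 gives Expr 1 | 1.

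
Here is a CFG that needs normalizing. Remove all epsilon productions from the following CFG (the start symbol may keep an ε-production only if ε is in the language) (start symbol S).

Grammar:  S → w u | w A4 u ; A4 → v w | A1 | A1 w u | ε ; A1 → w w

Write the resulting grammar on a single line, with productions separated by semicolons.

S → w u | w A4 u; A4 → v w | A1 | A1 w u; A1 → w w

The nullable symbols are {A4}.
ε ∉ L(G), so no ε-production is kept.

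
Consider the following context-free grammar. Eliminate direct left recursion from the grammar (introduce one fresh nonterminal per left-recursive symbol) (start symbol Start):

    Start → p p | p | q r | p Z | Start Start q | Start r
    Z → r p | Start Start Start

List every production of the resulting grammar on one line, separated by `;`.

Start → p p Start1 | p Start1 | q r Start1 | p Z Start1; Z → r p | Start Start Start; Start1 → Start q Start1 | r Start1 | epsilon

Left recursion appears on Start.
For Start: α = {Start q, r}, β = {p p, p, q r, p Z}. Rewrite as Start → β Start1 and Start1 → α Start1 | ε.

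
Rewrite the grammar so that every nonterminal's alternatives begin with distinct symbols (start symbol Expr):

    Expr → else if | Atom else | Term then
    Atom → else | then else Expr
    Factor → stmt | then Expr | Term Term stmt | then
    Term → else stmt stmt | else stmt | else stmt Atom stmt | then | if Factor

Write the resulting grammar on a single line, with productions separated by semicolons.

Expr → else if | Atom else | Term then; Atom → else | then else Expr; Factor → stmt | Term Term stmt | then Factor1; Term → then | if Factor | else stmt Term1; Factor1 → Expr | ε; Term1 → stmt | ε | Atom stmt

Factor has alternatives sharing prefix 'then': factor to Factor → then Factor1 with Factor1 → Expr | ε.
Term has alternatives sharing prefix 'else stmt': factor to Term → else stmt Term1 with Term1 → stmt | ε | Atom stmt.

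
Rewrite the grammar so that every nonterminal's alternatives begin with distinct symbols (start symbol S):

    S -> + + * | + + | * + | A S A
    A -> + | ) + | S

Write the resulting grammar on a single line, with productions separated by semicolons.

S has alternatives sharing prefix '+ +': factor to S → + + S' with S' → * | ε.

S -> * + | A S A | + + S'; A -> + | ) + | S; S' -> * | eps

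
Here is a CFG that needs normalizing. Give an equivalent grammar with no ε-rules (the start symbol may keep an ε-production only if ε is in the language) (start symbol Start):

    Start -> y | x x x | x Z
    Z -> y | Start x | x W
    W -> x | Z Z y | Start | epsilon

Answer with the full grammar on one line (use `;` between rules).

The nullable symbols are {W}.
ε ∉ L(G), so no ε-production is kept.
Add the nullable-subset variants: Z → x W gives x W | x.

Start -> y | x x x | x Z; Z -> y | Start x | x W | x; W -> x | Z Z y | Start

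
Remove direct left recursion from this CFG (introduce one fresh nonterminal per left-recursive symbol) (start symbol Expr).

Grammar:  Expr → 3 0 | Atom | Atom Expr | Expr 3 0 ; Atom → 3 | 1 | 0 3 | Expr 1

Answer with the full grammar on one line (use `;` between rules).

Expr is directly left-recursive.
For Expr: α = {3 0}, β = {3 0, Atom, Atom Expr}. Rewrite as Expr → β Expr1 and Expr1 → α Expr1 | ε.

Expr → 3 0 Expr1 | Atom Expr1 | Atom Expr Expr1; Atom → 3 | 1 | 0 3 | Expr 1; Expr1 → 3 0 Expr1 | eps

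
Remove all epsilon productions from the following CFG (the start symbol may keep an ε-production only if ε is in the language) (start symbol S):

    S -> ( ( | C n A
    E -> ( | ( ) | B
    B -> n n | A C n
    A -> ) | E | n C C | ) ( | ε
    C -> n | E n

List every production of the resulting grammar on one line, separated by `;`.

S -> ( ( | C n A | C n; E -> ( | ( ) | B; B -> n n | A C n | C n; A -> ) | E | n C C | ) (; C -> n | E n

The nullable symbols are {A}.
ε ∉ L(G), so no ε-production is kept.
For each production, add variants omitting each subset of nullable occurrences: S → C n A gives C n A | C n. B → A C n gives A C n | C n.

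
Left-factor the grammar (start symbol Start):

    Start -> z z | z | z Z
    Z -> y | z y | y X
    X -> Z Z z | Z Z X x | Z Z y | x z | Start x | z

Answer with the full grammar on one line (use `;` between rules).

Start has alternatives sharing prefix 'z': factor to Start → z Start1 with Start1 → z | ε | Z.
Z has alternatives sharing prefix 'y': factor to Z → y Z1 with Z1 → ε | X.
X has alternatives sharing prefix 'Z Z': factor to X → Z Z X1 with X1 → z | X x | y.

Start -> z Start1; Z -> z y | y Z1; X -> x z | Start x | z | Z Z X1; Start1 -> z | ε | Z; Z1 -> ε | X; X1 -> z | X x | y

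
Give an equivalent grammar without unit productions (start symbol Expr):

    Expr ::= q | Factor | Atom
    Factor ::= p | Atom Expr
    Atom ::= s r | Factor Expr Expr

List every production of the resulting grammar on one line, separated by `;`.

Expr ::= s r | Factor Expr Expr | p | Atom Expr | q; Factor ::= p | Atom Expr; Atom ::= s r | Factor Expr Expr

Unit pairs: Expr ⇒* {Atom, Factor}.
For each unit pair (A, B), copy every non-unit production of B to A, then drop all unit productions.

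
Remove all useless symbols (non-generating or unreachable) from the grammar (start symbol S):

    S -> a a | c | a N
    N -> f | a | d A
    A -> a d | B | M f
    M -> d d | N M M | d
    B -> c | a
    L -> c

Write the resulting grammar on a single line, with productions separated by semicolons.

Generating nonterminals: {A, B, L, M, N, S}.
Reachable from S after that: {A, B, M, N, S}.
Removed useless symbols: {L} and every production mentioning them.

S -> a a | c | a N; N -> f | a | d A; A -> a d | B | M f; M -> d d | N M M | d; B -> c | a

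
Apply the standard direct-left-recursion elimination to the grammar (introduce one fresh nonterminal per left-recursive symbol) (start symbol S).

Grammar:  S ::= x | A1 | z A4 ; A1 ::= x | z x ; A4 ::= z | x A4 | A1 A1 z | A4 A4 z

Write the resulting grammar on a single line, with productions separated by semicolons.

S ::= x | A1 | z A4; A1 ::= x | z x; A4 ::= z A4' | x A4 A4' | A1 A1 z A4'; A4' ::= A4 z A4' | eps

Directly left-recursive nonterminal: A4.
For A4: α = {A4 z}, β = {z, x A4, A1 A1 z}. Rewrite as A4 → β A4' and A4' → α A4' | ε.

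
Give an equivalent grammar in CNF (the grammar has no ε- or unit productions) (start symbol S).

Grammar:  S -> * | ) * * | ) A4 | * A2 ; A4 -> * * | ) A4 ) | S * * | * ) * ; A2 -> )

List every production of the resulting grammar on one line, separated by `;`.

Introduce a nonterminal for each terminal appearing in a rule of length ≥ 2: X1 → ), X2 → *.
Binarize each right-hand side of length ≥ 3 by chaining fresh nonterminals (Y1, Y2, …): affected rules were S → X1 X2 X2; A4 → X1 A4 X1; A4 → S X2 X2; A4 → X2 X1 X2.

S -> * | X1 Y1 | X1 A4 | X2 A2; A4 -> X2 X2 | X1 Y2 | S Y3 | X2 Y4; A2 -> ); X1 -> ); X2 -> *; Y1 -> X2 X2; Y2 -> A4 X1; Y3 -> X2 X2; Y4 -> X1 X2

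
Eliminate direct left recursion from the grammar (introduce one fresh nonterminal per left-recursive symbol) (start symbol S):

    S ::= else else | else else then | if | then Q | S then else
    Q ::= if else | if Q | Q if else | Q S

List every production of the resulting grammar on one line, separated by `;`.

Directly left-recursive nonterminals: S, Q.
For S: α = {then else}, β = {else else, else else then, if, then Q}. Rewrite as S → β S' and S' → α S' | ε.
For Q: α = {if else, S}, β = {if else, if Q}. Rewrite as Q → β Q' and Q' → α Q' | ε.

S ::= else else S' | else else then S' | if S' | then Q S'; Q ::= if else Q' | if Q Q'; S' ::= then else S' | ε; Q' ::= if else Q' | S Q' | ε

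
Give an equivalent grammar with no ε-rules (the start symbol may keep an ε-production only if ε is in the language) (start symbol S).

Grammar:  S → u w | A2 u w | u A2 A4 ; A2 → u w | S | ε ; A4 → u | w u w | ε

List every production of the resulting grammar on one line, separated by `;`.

S → u w | A2 u w | u A2 A4 | u A2 | u A4 | u; A2 → u w | S; A4 → u | w u w

Nullable set = {A2, A4}.
ε ∉ L(G), so no ε-production is kept.
Add the nullable-subset variants: S → u A2 A4 gives u A2 A4 | u A2 | u A4 | u.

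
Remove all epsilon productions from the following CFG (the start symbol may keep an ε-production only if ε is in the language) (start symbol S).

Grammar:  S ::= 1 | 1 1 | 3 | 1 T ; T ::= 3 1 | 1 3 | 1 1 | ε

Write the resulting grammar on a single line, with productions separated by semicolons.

Nullable nonterminals: {T}.
ε ∉ L(G), so no ε-production is kept.

S ::= 1 | 1 1 | 3 | 1 T; T ::= 3 1 | 1 3 | 1 1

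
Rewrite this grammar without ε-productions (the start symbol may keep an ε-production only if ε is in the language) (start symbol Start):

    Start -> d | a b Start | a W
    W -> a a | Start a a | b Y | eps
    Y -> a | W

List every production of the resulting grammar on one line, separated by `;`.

The nullable symbols are {W, Y}.
ε ∉ L(G), so no ε-production is kept.
Add the nullable-subset variants: Start → a W gives a W | a. W → b Y gives b Y | b.

Start -> d | a b Start | a W | a; W -> a a | Start a a | b Y | b; Y -> a | W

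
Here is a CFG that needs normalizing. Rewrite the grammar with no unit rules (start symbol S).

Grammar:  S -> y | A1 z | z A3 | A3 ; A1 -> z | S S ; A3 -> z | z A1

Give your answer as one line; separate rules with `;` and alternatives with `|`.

Unit pairs: S ⇒* {A3}.
For every A with A ⇒* B via unit rules, add B's non-unit alternatives to A; then delete every rule of the form X → Y.

S -> y | A1 z | z A3 | z | z A1; A1 -> z | S S; A3 -> z | z A1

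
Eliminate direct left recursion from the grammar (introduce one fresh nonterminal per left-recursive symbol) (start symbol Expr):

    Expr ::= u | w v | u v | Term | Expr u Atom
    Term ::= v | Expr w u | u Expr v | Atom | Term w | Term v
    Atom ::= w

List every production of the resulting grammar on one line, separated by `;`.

Expr, Term are directly left-recursive.
For Expr: α = {u Atom}, β = {u, w v, u v, Term}. Rewrite as Expr → β Expr1 and Expr1 → α Expr1 | ε.
For Term: α = {w, v}, β = {v, Expr w u, u Expr v, Atom}. Rewrite as Term → β Term1 and Term1 → α Term1 | ε.

Expr ::= u Expr1 | w v Expr1 | u v Expr1 | Term Expr1; Term ::= v Term1 | Expr w u Term1 | u Expr v Term1 | Atom Term1; Atom ::= w; Expr1 ::= u Atom Expr1 | ε; Term1 ::= w Term1 | v Term1 | ε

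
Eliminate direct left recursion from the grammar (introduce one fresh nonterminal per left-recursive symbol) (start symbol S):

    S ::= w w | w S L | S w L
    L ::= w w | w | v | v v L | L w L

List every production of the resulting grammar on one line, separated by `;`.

S ::= w w S' | w S L S'; L ::= w w L' | w L' | v L' | v v L L'; S' ::= w L S' | eps; L' ::= w L L' | eps

Left recursion appears on S, L.
For S: α = {w L}, β = {w w, w S L}. Rewrite as S → β S' and S' → α S' | ε.
For L: α = {w L}, β = {w w, w, v, v v L}. Rewrite as L → β L' and L' → α L' | ε.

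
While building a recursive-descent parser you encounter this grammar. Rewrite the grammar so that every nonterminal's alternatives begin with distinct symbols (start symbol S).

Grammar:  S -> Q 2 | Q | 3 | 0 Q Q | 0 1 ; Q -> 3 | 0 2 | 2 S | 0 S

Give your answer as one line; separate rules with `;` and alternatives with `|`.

S -> 3 | Q S' | 0 S''; Q -> 3 | 2 S | 0 Q'; S' -> 2 | ε; S'' -> Q Q | 1; Q' -> 2 | S

S has alternatives sharing prefix 'Q': factor to S → Q S' with S' → 2 | ε.
S has alternatives sharing prefix '0': factor to S → 0 S'' with S'' → Q Q | 1.
Q has alternatives sharing prefix '0': factor to Q → 0 Q' with Q' → 2 | S.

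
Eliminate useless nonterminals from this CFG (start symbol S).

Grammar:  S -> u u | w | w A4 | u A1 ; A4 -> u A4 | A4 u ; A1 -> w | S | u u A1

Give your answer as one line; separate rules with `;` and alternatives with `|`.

Generating nonterminals: {A1, S}.
Reachable from S after that: {A1, S}.
Removed useless symbols: {A4} and every production mentioning them.

S -> u u | w | u A1; A1 -> w | S | u u A1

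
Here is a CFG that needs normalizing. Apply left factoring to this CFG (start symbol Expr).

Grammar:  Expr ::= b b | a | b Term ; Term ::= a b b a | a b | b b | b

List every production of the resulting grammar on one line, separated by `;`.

Expr ::= a | b Expr1; Term ::= a b Term1 | b Term2; Expr1 ::= b | Term; Term1 ::= b a | ε; Term2 ::= b | ε

Expr has alternatives sharing prefix 'b': factor to Expr → b Expr1 with Expr1 → b | Term.
Term has alternatives sharing prefix 'a b': factor to Term → a b Term1 with Term1 → b a | ε.
Term has alternatives sharing prefix 'b': factor to Term → b Term2 with Term2 → b | ε.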